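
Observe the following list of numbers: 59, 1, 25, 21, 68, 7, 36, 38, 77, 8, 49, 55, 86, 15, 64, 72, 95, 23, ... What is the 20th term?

89

Split by position mod 4: positions 1, 5, 9, … form one track, and each other residue class forms its own.
Subsequence A is 59, 68, 77, 86, 95, which is arithmetic, step +9.
Subsequence B is 1, 7, 8, 15, 23, which is each term equals the sum of the previous two.
Subsequence C is 25, 36, 49, 64, which is consecutive squares n² from n = 5.
Subsequence D is 21, 38, 55, 72, which is linear: a_n = 4 + 17·n.
The 20th slot belongs to subsequence D; its 5th term is 89.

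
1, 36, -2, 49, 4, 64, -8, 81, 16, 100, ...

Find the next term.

Positions 1, 3, 5, … form one subsequence and positions 2, 4, 6, … form another.
Subsequence A = 1, -2, 4, -8, 16: geometric with ratio -2.
Subsequence B = 36, 49, 64, 81, 100: the squares 6², 7², 8², ….
Position 11 → subsequence A, term 6 = -32.

-32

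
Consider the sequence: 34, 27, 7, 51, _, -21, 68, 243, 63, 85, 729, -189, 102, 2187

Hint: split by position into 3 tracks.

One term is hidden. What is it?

81

Split by position mod 3 into 3 tracks.
Subsequence A is 34, 51, 68, 85, 102, which is arithmetic, step +17.
Subsequence B is 27, ?, 243, 729, 2187, which is powers of 3.
Subsequence C is 7, -21, 63, -189, which is a geometric progression (common ratio -3).
Filling subsequence B at index 2 by its rule yields 81.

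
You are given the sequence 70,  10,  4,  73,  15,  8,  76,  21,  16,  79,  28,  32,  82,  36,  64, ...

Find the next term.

Split by position mod 3 into 3 tracks.
Track A = 70, 73, 76, 79, 82: arithmetic, step +3.
Track B = 10, 15, 21, 28, 36: triangular numbers starting at T_4.
Track C = 4, 8, 16, 32, 64: powers 2^2, 2^3, 2^4, ….
Term 16 comes from track A (its 6th entry): 85.

85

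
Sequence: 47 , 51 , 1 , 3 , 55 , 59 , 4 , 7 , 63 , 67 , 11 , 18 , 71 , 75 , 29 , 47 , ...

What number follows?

79

Reading positions in blocks of 4 reveals the pattern AABB — 2 tracks woven together.
Track A is 47, 51, 55, 59, 63, 67, 71, 75, which is linear: a_n = 43 + 4·n.
Track B is 1, 3, 4, 7, 11, 18, 29, 47, which is a Fibonacci-like recurrence a_n = a_{n-1} + a_{n-2}.
Position 17 → track A, term 9 = 79.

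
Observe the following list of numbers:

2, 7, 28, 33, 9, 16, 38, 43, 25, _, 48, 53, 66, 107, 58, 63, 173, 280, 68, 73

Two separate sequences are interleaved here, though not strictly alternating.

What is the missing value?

41

The slot pattern repeats as AABB (period 4), so there are 2 interleaved tracks.
Track A is 2, 7, 9, 16, 25, ?, 66, 107, 173, 280, which is Fibonacci-style (each term is the sum of the two before it).
Track B is 28, 33, 38, 43, 48, 53, 58, 63, 68, 73, which is arithmetic, step +5.
The gap is track A's term 6; the rule gives 41.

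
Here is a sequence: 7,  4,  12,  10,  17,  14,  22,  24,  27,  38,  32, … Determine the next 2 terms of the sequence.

62, 37

Taking every 2nd term gives 2 separate tracks.
Subsequence A: 7, 12, 17, 22, 27, 32 (linear: a_n = 2 + 5·n).
Subsequence B: 4, 10, 14, 24, 38 (a Fibonacci-like recurrence a_n = a_{n-1} + a_{n-2}).
Position 12 falls in subsequence B as its term 6, giving 62.
Position 13 falls in subsequence A as its term 7, giving 37.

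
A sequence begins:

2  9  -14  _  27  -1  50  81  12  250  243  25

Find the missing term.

Split by position mod 3: positions 1, 4, 7, … form one track, and each other residue class forms its own.
Track A: 2, ?, 50, 250 (geometric with ratio 5).
Track B: 9, 27, 81, 243 (powers 3^2, 3^3, 3^4, …).
Track C: -14, -1, 12, 25 (linear: a_n = -27 + 13·n).
So the missing entry in track A is 10.

10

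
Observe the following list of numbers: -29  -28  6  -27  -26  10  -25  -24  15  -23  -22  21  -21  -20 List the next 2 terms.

28, -19

The slot pattern repeats as AAB (period 3), so there are 2 interleaved tracks.
Track A: -29, -28, -27, -26, -25, -24, -23, -22, -21, -20 — adding 1 each time.
Track B: 6, 10, 15, 21 — triangular numbers n(n+1)/2 for n = 3, 4, ….
Position 15 falls in track B as its term 5, giving 28.
Position 16 falls in track A as its term 11, giving -19.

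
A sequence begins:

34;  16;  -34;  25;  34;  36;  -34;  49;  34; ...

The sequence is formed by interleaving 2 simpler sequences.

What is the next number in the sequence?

Split by position mod 2 into 2 tracks.
Track A = 34, -34, 34, -34, 34: oscillating between 34 and -34.
Track B = 16, 25, 36, 49: consecutive squares n² from n = 4.
Term 10 comes from track B (its 5th entry): 64.

64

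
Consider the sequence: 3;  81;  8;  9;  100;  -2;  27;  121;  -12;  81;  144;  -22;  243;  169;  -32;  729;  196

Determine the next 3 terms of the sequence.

Split by position mod 3: positions 1, 4, 7, … form one track, and each other residue class forms its own.
Track A is 3, 9, 27, 81, 243, 729, which is powers of 3.
Track B is 81, 100, 121, 144, 169, 196, which is perfect squares starting at 9².
Track C is 8, -2, -12, -22, -32, which is arithmetic with common difference −10.
Position 18 → track C, term 6 = -42.
Position 19 falls in track A as its term 7, giving 2187.
Term 20 comes from track B (its 7th entry): 225.

-42, 2187, 225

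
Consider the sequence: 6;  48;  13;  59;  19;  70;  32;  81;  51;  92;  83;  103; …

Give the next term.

134

Taking every 2nd term gives 2 separate tracks.
Track A is 6, 13, 19, 32, 51, 83, which is each term equals the sum of the previous two.
Track B is 48, 59, 70, 81, 92, 103, which is linear: a_n = 37 + 11·n.
Position 13 → track A, term 7 = 134.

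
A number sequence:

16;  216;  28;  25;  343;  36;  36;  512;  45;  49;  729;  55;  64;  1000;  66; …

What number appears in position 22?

121

Split by position mod 3 into 3 tracks.
Stream A is 16, 25, 36, 49, 64, which is perfect squares starting at 4².
Stream B is 216, 343, 512, 729, 1000, which is perfect cubes starting at 6³.
Stream C is 28, 36, 45, 55, 66, which is triangular numbers starting at T_7.
Position 22 falls in stream A as its term 8, giving 121.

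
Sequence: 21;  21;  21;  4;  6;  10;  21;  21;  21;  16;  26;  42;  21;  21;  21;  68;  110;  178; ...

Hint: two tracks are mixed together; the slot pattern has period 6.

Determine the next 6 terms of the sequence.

21, 21, 21, 288, 466, 754

The slot pattern repeats as AAABBB (period 6), so there are 2 interleaved tracks.
Track A is 21, 21, 21, 21, 21, 21, 21, 21, 21, which is always 21.
Track B is 4, 6, 10, 16, 26, 42, 68, 110, 178, which is each term equals the sum of the previous two.
Position 19 → track A, term 10 = 21.
Position 20 → track A, term 11 = 21.
Position 21 falls in track A as its term 12, giving 21.
The 22nd slot belongs to track B; its 10th term is 288.
Position 23 → track B, term 11 = 466.
The 24th slot belongs to track B; its 12th term is 754.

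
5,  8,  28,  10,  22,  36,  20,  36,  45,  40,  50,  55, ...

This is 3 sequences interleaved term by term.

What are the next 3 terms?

Read the sequence 3 terms at a time; column i is its own pattern.
Track A: 5, 10, 20, 40. Geometric, ×2 each step.
Track B: 8, 22, 36, 50. Adding 14 each time.
Track C: 28, 36, 45, 55. The triangular numbers T_7, T_8, ….
The 13th slot belongs to track A; its 5th term is 80.
Position 14 → track B, term 5 = 64.
Term 15 comes from track C (its 5th entry): 66.

80, 64, 66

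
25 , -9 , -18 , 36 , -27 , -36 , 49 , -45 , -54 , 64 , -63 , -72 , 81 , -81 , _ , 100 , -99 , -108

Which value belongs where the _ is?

-90

Reading positions in blocks of 3 reveals the pattern ABB — 2 tracks woven together.
Track A: 25, 36, 49, 64, 81, 100 — the squares 5², 6², 7², ….
Track B: -9, -18, -27, -36, -45, -54, -63, -72, -81, ?, -99, -108 — arithmetic, step −9.
Filling track B at index 10 by its rule yields -90.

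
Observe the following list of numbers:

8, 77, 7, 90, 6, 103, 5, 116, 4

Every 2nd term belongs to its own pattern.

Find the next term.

The terms cycle through 2 interleaved subsequences.
Track A: 8, 7, 6, 5, 4 — linear: a_n = 9 − n.
Track B: 77, 90, 103, 116 — linear: a_n = 64 + 13·n.
Position 10 → track B, term 5 = 129.

129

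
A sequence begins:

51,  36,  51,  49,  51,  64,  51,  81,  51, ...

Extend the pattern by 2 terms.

100, 51

Split by position mod 2 into 2 tracks.
Track A: 51, 51, 51, 51, 51 (the constant sequence 51).
Track B: 36, 49, 64, 81 (the squares 6², 7², 8², …).
Position 10 falls in track B as its term 5, giving 100.
The 11th slot belongs to track A; its 6th term is 51.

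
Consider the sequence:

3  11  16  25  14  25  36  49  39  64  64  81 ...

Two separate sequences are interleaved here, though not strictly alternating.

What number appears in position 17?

The slot pattern repeats as AABB (period 4), so there are 2 interleaved tracks.
Subsequence A: 3, 11, 14, 25, 39, 64. Fibonacci-style (each term is the sum of the two before it).
Subsequence B: 16, 25, 36, 49, 64, 81. The squares 4², 5², 6², ….
The 17th slot belongs to subsequence A; its 9th term is 270.

270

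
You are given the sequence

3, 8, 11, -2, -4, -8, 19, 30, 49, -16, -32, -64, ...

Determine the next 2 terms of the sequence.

Positions follow the repeating pattern AAABBB; grouping by letter gives 2 tracks.
Stream A: 3, 8, 11, 19, 30, 49. Each term equals the sum of the previous two.
Stream B: -2, -4, -8, -16, -32, -64. A geometric progression (common ratio 2).
Position 13 → stream A, term 7 = 79.
Position 14 → stream A, term 8 = 128.

79, 128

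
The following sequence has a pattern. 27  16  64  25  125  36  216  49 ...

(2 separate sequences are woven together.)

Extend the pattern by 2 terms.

Split by position mod 2 into 2 tracks.
Stream A: 27, 64, 125, 216. The cubes 3³, 4³, 5³, ….
Stream B: 16, 25, 36, 49. Consecutive squares n² from n = 4.
Term 9 comes from stream A (its 5th entry): 343.
Term 10 comes from stream B (its 5th entry): 64.

343, 64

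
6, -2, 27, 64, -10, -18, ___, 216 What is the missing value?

125

The slot pattern repeats as AABB (period 4), so there are 2 interleaved tracks.
Track A = 6, -2, -10, -18: subtracting 8 each time.
Track B = 27, 64, ?, 216: perfect cubes starting at 3³.
The gap is track B's term 3; the rule gives 125.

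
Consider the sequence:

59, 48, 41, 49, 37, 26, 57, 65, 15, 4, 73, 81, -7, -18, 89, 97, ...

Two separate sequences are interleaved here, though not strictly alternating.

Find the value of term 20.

113

Reading positions in blocks of 4 reveals the pattern AABB — 2 tracks woven together.
Subsequence A: 59, 48, 37, 26, 15, 4, -7, -18 (linear: a_n = 70 − 11·n).
Subsequence B: 41, 49, 57, 65, 73, 81, 89, 97 (arithmetic, step +8).
The 20th slot belongs to subsequence B; its 10th term is 113.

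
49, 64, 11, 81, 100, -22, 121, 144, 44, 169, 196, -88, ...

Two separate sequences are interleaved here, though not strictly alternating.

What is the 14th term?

256

Reading positions in blocks of 3 reveals the pattern AAB — 2 tracks woven together.
Track A: 49, 64, 81, 100, 121, 144, 169, 196 — perfect squares starting at 7².
Track B: 11, -22, 44, -88 — geometric with ratio -2.
Term 14 comes from track A (its 10th entry): 256.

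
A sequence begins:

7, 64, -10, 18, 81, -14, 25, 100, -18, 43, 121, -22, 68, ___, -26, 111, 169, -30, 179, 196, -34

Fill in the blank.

Split by position mod 3 into 3 tracks.
Track A = 7, 18, 25, 43, 68, 111, 179: Fibonacci-style (each term is the sum of the two before it).
Track B = 64, 81, 100, 121, ?, 169, 196: perfect squares starting at 8².
Track C = -10, -14, -18, -22, -26, -30, -34: subtracting 4 each time.
The gap is track B's term 5; the rule gives 144.

144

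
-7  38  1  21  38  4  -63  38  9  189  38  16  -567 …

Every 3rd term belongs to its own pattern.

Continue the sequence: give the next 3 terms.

38, 25, 1701

Split by position mod 3: positions 1, 4, 7, … form one track, and each other residue class forms its own.
Track A: -7, 21, -63, 189, -567. A geometric progression (common ratio -3).
Track B: 38, 38, 38, 38. The constant sequence 38.
Track C: 1, 4, 9, 16. Consecutive squares n² from n = 1.
The 14th slot belongs to track B; its 5th term is 38.
Position 15 falls in track C as its term 5, giving 25.
Position 16 falls in track A as its term 6, giving 1701.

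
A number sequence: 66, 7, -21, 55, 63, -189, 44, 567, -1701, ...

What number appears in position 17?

The slot pattern repeats as ABB (period 3), so there are 2 interleaved tracks.
Stream A = 66, 55, 44: linear: a_n = 77 − 11·n.
Stream B = 7, -21, 63, -189, 567, -1701: geometric, ×-3 each step.
Position 17 → stream B, term 11 = 413343.

413343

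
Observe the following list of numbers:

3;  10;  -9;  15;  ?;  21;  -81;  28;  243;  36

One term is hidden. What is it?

Odd-indexed and even-indexed terms follow separate rules.
Stream A = 3, -9, ?, -81, 243: a geometric progression (common ratio -3).
Stream B = 10, 15, 21, 28, 36: triangular numbers n(n+1)/2 for n = 4, 5, ….
So the missing entry in stream A is 27.

27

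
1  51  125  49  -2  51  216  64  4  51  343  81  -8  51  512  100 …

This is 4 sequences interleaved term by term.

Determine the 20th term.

The terms cycle through 4 interleaved subsequences.
Track A: 1, -2, 4, -8 (geometric, ×-2 each step).
Track B: 51, 51, 51, 51 (the constant sequence 51).
Track C: 125, 216, 343, 512 (the cubes 5³, 6³, 7³, …).
Track D: 49, 64, 81, 100 (consecutive squares n² from n = 7).
Position 20 → track D, term 5 = 121.

121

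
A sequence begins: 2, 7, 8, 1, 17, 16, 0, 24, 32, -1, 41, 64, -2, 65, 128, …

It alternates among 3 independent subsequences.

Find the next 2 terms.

Split by position mod 3 into 3 tracks.
Track A = 2, 1, 0, -1, -2: arithmetic with common difference −1.
Track B = 7, 17, 24, 41, 65: a Fibonacci-like recurrence a_n = a_{n-1} + a_{n-2}.
Track C = 8, 16, 32, 64, 128: powers 2^3, 2^4, 2^5, ….
Position 16 falls in track A as its term 6, giving -3.
Position 17 → track B, term 6 = 106.

-3, 106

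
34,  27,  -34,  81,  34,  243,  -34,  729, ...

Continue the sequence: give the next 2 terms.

34, 2187

Positions 1, 3, 5, … form one subsequence and positions 2, 4, 6, … form another.
Track A: 34, -34, 34, -34 (the oscillation 34·(−1)^(n+1)).
Track B: 27, 81, 243, 729 (powers of 3).
Position 9 → track A, term 5 = 34.
Position 10 falls in track B as its term 5, giving 2187.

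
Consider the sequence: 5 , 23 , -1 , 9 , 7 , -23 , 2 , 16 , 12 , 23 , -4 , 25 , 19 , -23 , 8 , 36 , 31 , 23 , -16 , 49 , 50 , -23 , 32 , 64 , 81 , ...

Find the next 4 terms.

Split by position mod 4: positions 1, 5, 9, … form one track, and each other residue class forms its own.
Stream A: 5, 7, 12, 19, 31, 50, 81. A Fibonacci-like recurrence a_n = a_{n-1} + a_{n-2}.
Stream B: 23, -23, 23, -23, 23, -23. Oscillating between 23 and -23.
Stream C: -1, 2, -4, 8, -16, 32. A geometric progression (common ratio -2).
Stream D: 9, 16, 25, 36, 49, 64. Consecutive squares n² from n = 3.
Term 26 comes from stream B (its 7th entry): 23.
Position 27 → stream C, term 7 = -64.
The 28th slot belongs to stream D; its 7th term is 81.
Term 29 comes from stream A (its 8th entry): 131.

23, -64, 81, 131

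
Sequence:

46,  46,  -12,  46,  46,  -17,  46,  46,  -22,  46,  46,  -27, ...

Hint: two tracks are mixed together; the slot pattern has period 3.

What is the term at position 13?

Positions follow the repeating pattern AAB; grouping by letter gives 2 tracks.
Subsequence A: 46, 46, 46, 46, 46, 46, 46, 46. Always 46.
Subsequence B: -12, -17, -22, -27. Arithmetic, step −5.
Position 13 falls in subsequence A as its term 9, giving 46.

46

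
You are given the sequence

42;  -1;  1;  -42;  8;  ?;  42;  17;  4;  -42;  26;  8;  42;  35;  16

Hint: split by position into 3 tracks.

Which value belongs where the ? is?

2

Taking every 3rd term gives 3 separate tracks.
Subsequence A: 42, -42, 42, -42, 42 — the oscillation 42·(−1)^(n+1).
Subsequence B: -1, 8, 17, 26, 35 — arithmetic with common difference +9.
Subsequence C: 1, ?, 4, 8, 16 — successive powers of 2.
Subsequence C's pattern makes the blank 2.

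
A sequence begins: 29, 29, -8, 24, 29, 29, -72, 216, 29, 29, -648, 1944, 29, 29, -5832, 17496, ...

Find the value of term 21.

Positions follow the repeating pattern AABB; grouping by letter gives 2 tracks.
Stream A: 29, 29, 29, 29, 29, 29, 29, 29. Constant 29.
Stream B: -8, 24, -72, 216, -648, 1944, -5832, 17496. Geometric with ratio -3.
Position 21 → stream A, term 11 = 29.

29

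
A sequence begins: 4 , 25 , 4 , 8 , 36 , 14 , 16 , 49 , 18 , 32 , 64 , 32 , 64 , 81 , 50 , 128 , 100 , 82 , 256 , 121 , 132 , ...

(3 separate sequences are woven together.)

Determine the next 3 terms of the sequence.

Split by position mod 3: positions 1, 4, 7, … form one track, and each other residue class forms its own.
Subsequence A: 4, 8, 16, 32, 64, 128, 256 — powers of 2.
Subsequence B: 25, 36, 49, 64, 81, 100, 121 — the squares 5², 6², 7², ….
Subsequence C: 4, 14, 18, 32, 50, 82, 132 — a Fibonacci-like recurrence a_n = a_{n-1} + a_{n-2}.
Position 22 → subsequence A, term 8 = 512.
Term 23 comes from subsequence B (its 8th entry): 144.
Term 24 comes from subsequence C (its 8th entry): 214.

512, 144, 214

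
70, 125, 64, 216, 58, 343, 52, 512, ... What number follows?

Taking every 2nd term gives 2 separate tracks.
Track A: 70, 64, 58, 52. Linear: a_n = 76 − 6·n.
Track B: 125, 216, 343, 512. Perfect cubes starting at 5³.
The 9th slot belongs to track A; its 5th term is 46.

46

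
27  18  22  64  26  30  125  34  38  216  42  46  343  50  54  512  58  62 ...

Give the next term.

Reading positions in blocks of 3 reveals the pattern ABB — 2 tracks woven together.
Track A: 27, 64, 125, 216, 343, 512 (the cubes 3³, 4³, 5³, …).
Track B: 18, 22, 26, 30, 34, 38, 42, 46, 50, 54, 58, 62 (linear: a_n = 14 + 4·n).
Position 19 falls in track A as its term 7, giving 729.

729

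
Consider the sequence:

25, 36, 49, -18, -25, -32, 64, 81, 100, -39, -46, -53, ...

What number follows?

Positions follow the repeating pattern AAABBB; grouping by letter gives 2 tracks.
Track A = 25, 36, 49, 64, 81, 100: consecutive squares n² from n = 5.
Track B = -18, -25, -32, -39, -46, -53: linear: a_n = -11 − 7·n.
Position 13 → track A, term 7 = 121.

121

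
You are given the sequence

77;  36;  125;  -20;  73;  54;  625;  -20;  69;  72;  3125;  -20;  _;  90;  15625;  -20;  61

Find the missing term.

65

Taking every 4th term gives 4 separate tracks.
Stream A is 77, 73, 69, ?, 61, which is subtracting 4 each time.
Stream B is 36, 54, 72, 90, which is arithmetic, step +18.
Stream C is 125, 625, 3125, 15625, which is powers of 5.
Stream D is -20, -20, -20, -20, which is the constant sequence -20.
The gap is stream A's term 4; the rule gives 65.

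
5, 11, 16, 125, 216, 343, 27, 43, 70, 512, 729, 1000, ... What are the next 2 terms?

113, 183

Positions follow the repeating pattern AAABBB; grouping by letter gives 2 tracks.
Track A: 5, 11, 16, 27, 43, 70. Fibonacci-style (each term is the sum of the two before it).
Track B: 125, 216, 343, 512, 729, 1000. The cubes 5³, 6³, 7³, ….
The 13th slot belongs to track A; its 7th term is 113.
Position 14 falls in track A as its term 8, giving 183.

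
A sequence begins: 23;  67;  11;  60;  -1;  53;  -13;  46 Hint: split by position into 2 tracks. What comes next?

-25

The terms cycle through 2 interleaved subsequences.
Subsequence A: 23, 11, -1, -13 — arithmetic, step −12.
Subsequence B: 67, 60, 53, 46 — linear: a_n = 74 − 7·n.
The 9th slot belongs to subsequence A; its 5th term is -25.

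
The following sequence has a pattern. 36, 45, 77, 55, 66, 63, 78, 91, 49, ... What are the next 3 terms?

Reading positions in blocks of 3 reveals the pattern AAB — 2 tracks woven together.
Subsequence A is 36, 45, 55, 66, 78, 91, which is triangular numbers n(n+1)/2 for n = 8, 9, ….
Subsequence B is 77, 63, 49, which is arithmetic, step −14.
The 10th slot belongs to subsequence A; its 7th term is 105.
Position 11 → subsequence A, term 8 = 120.
Position 12 falls in subsequence B as its term 4, giving 35.

105, 120, 35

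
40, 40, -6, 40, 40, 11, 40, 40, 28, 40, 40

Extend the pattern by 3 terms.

45, 40, 40

The slot pattern repeats as AAB (period 3), so there are 2 interleaved tracks.
Subsequence A: 40, 40, 40, 40, 40, 40, 40, 40 — the constant sequence 40.
Subsequence B: -6, 11, 28 — arithmetic with common difference +17.
Position 12 → subsequence B, term 4 = 45.
Position 13 → subsequence A, term 9 = 40.
Position 14 → subsequence A, term 10 = 40.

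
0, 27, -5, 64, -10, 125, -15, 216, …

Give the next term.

-20

Odd-indexed and even-indexed terms follow separate rules.
Subsequence A is 0, -5, -10, -15, which is subtracting 5 each time.
Subsequence B is 27, 64, 125, 216, which is the cubes 3³, 4³, 5³, ….
Term 9 comes from subsequence A (its 5th entry): -20.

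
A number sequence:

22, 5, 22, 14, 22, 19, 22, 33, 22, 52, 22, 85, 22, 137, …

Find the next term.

Odd-indexed and even-indexed terms follow separate rules.
Stream A: 22, 22, 22, 22, 22, 22, 22. Always 22.
Stream B: 5, 14, 19, 33, 52, 85, 137. Each term equals the sum of the previous two.
Position 15 → stream A, term 8 = 22.

22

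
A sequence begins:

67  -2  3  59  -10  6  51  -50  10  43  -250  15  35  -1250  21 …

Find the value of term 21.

36

Split by position mod 3: positions 1, 4, 7, … form one track, and each other residue class forms its own.
Track A: 67, 59, 51, 43, 35. Arithmetic with common difference −8.
Track B: -2, -10, -50, -250, -1250. A geometric progression (common ratio 5).
Track C: 3, 6, 10, 15, 21. The triangular numbers T_2, T_3, ….
Position 21 → track C, term 7 = 36.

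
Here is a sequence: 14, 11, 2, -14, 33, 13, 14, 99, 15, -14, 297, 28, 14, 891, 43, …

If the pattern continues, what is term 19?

Split by position mod 3: positions 1, 4, 7, … form one track, and each other residue class forms its own.
Subsequence A: 14, -14, 14, -14, 14 — alternating ±14.
Subsequence B: 11, 33, 99, 297, 891 — multiplying by 3 each time.
Subsequence C: 2, 13, 15, 28, 43 — each term equals the sum of the previous two.
Position 19 falls in subsequence A as its term 7, giving 14.

14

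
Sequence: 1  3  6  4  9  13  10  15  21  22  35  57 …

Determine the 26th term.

105

The slot pattern repeats as AAABBB (period 6), so there are 2 interleaved tracks.
Track A is 1, 3, 6, 10, 15, 21, which is the triangular numbers T_1, T_2, ….
Track B is 4, 9, 13, 22, 35, 57, which is each term equals the sum of the previous two.
Position 26 → track A, term 14 = 105.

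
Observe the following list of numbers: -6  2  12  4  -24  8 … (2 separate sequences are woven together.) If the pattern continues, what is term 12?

64

Split by position mod 2 into 2 tracks.
Subsequence A: -6, 12, -24. Geometric with ratio -2.
Subsequence B: 2, 4, 8. Successive powers of 2.
Position 12 → subsequence B, term 6 = 64.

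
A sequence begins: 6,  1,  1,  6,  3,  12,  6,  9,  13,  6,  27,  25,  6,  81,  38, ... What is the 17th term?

Taking every 3rd term gives 3 separate tracks.
Track A is 6, 6, 6, 6, 6, which is constant 6.
Track B is 1, 3, 9, 27, 81, which is multiplying by 3 each time.
Track C is 1, 12, 13, 25, 38, which is Fibonacci-style (each term is the sum of the two before it).
Position 17 → track B, term 6 = 243.

243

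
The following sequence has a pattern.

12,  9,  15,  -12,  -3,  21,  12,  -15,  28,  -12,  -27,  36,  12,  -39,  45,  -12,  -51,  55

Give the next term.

Read the sequence 3 terms at a time; column i is its own pattern.
Stream A = 12, -12, 12, -12, 12, -12: alternating ±12.
Stream B = 9, -3, -15, -27, -39, -51: linear: a_n = 21 − 12·n.
Stream C = 15, 21, 28, 36, 45, 55: the triangular numbers T_5, T_6, ….
Term 19 comes from stream A (its 7th entry): 12.

12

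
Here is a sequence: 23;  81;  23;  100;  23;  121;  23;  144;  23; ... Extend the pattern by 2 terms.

169, 23

Odd-indexed and even-indexed terms follow separate rules.
Track A = 23, 23, 23, 23, 23: the constant sequence 23.
Track B = 81, 100, 121, 144: the squares 9², 10², 11², ….
The 10th slot belongs to track B; its 5th term is 169.
Position 11 → track A, term 6 = 23.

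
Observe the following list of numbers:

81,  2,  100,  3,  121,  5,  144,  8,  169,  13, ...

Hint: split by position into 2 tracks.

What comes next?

Taking every 2nd term gives 2 separate tracks.
Stream A: 81, 100, 121, 144, 169 — the squares 9², 10², 11², ….
Stream B: 2, 3, 5, 8, 13 — Fibonacci-style (each term is the sum of the two before it).
Position 11 → stream A, term 6 = 196.

196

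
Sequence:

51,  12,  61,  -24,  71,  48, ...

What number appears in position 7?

81

Taking every 2nd term gives 2 separate tracks.
Subsequence A: 51, 61, 71 (arithmetic, step +10).
Subsequence B: 12, -24, 48 (a geometric progression (common ratio -2)).
Position 7 → subsequence A, term 4 = 81.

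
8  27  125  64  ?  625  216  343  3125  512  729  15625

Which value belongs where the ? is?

125

The slot pattern repeats as AAB (period 3), so there are 2 interleaved tracks.
Stream A: 8, 27, 64, ?, 216, 343, 512, 729 (perfect cubes starting at 2³).
Stream B: 125, 625, 3125, 15625 (successive powers of 5).
Filling stream A at index 4 by its rule yields 125.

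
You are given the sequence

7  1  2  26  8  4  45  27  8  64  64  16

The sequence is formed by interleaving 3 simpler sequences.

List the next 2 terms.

83, 125

The terms cycle through 3 interleaved subsequences.
Subsequence A is 7, 26, 45, 64, which is linear: a_n = -12 + 19·n.
Subsequence B is 1, 8, 27, 64, which is the cubes 1³, 2³, 3³, ….
Subsequence C is 2, 4, 8, 16, which is successive powers of 2.
Term 13 comes from subsequence A (its 5th entry): 83.
Position 14 falls in subsequence B as its term 5, giving 125.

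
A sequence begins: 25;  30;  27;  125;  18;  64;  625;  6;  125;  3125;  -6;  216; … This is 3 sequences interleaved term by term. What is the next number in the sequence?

15625

Split by position mod 3 into 3 tracks.
Subsequence A: 25, 125, 625, 3125 (successive powers of 5).
Subsequence B: 30, 18, 6, -6 (subtracting 12 each time).
Subsequence C: 27, 64, 125, 216 (perfect cubes starting at 3³).
Term 13 comes from subsequence A (its 5th entry): 15625.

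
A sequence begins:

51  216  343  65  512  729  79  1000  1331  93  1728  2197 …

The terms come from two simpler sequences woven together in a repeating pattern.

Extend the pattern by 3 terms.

107, 2744, 3375

The slot pattern repeats as ABB (period 3), so there are 2 interleaved tracks.
Subsequence A: 51, 65, 79, 93 — arithmetic with common difference +14.
Subsequence B: 216, 343, 512, 729, 1000, 1331, 1728, 2197 — perfect cubes starting at 6³.
Position 13 falls in subsequence A as its term 5, giving 107.
The 14th slot belongs to subsequence B; its 9th term is 2744.
Position 15 falls in subsequence B as its term 10, giving 3375.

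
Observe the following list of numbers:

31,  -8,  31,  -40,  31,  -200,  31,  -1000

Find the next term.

Positions 1, 3, 5, … form one subsequence and positions 2, 4, 6, … form another.
Track A: 31, 31, 31, 31. The constant sequence 31.
Track B: -8, -40, -200, -1000. A geometric progression (common ratio 5).
Term 9 comes from track A (its 5th entry): 31.

31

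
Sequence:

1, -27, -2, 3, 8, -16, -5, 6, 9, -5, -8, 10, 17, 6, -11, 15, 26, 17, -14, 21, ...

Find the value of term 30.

Split by position mod 4: positions 1, 5, 9, … form one track, and each other residue class forms its own.
Track A: 1, 8, 9, 17, 26. A Fibonacci-like recurrence a_n = a_{n-1} + a_{n-2}.
Track B: -27, -16, -5, 6, 17. Arithmetic, step +11.
Track C: -2, -5, -8, -11, -14. Linear: a_n = 1 − 3·n.
Track D: 3, 6, 10, 15, 21. Triangular numbers n(n+1)/2 for n = 2, 3, ….
The 30th slot belongs to track B; its 8th term is 50.

50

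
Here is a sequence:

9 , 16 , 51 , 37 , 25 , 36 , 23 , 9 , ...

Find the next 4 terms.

49, 64, -5, -19

Positions follow the repeating pattern AABB; grouping by letter gives 2 tracks.
Track A = 9, 16, 25, 36: perfect squares starting at 3².
Track B = 51, 37, 23, 9: arithmetic, step −14.
Term 9 comes from track A (its 5th entry): 49.
Position 10 → track A, term 6 = 64.
Position 11 → track B, term 5 = -5.
The 12th slot belongs to track B; its 6th term is -19.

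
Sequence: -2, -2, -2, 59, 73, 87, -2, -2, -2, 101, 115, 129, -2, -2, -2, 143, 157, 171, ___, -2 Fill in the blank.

-2

Reading positions in blocks of 6 reveals the pattern AAABBB — 2 tracks woven together.
Track A: -2, -2, -2, -2, -2, -2, -2, -2, -2, ?, -2. Always -2.
Track B: 59, 73, 87, 101, 115, 129, 143, 157, 171. Linear: a_n = 45 + 14·n.
Filling track A at index 10 by its rule yields -2.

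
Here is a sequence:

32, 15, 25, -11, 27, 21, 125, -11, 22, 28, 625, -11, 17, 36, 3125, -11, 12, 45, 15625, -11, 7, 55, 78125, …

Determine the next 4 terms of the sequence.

-11, 2, 66, 390625

Split by position mod 4: positions 1, 5, 9, … form one track, and each other residue class forms its own.
Stream A: 32, 27, 22, 17, 12, 7 — subtracting 5 each time.
Stream B: 15, 21, 28, 36, 45, 55 — triangular numbers n(n+1)/2 for n = 5, 6, ….
Stream C: 25, 125, 625, 3125, 15625, 78125 — powers 5^2, 5^3, 5^4, ….
Stream D: -11, -11, -11, -11, -11 — constant -11.
The 24th slot belongs to stream D; its 6th term is -11.
The 25th slot belongs to stream A; its 7th term is 2.
Term 26 comes from stream B (its 7th entry): 66.
Term 27 comes from stream C (its 7th entry): 390625.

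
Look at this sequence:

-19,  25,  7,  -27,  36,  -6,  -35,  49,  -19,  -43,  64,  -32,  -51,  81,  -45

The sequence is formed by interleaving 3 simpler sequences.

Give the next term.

-59

The terms cycle through 3 interleaved subsequences.
Subsequence A: -19, -27, -35, -43, -51 — arithmetic, step −8.
Subsequence B: 25, 36, 49, 64, 81 — consecutive squares n² from n = 5.
Subsequence C: 7, -6, -19, -32, -45 — arithmetic, step −13.
Position 16 → subsequence A, term 6 = -59.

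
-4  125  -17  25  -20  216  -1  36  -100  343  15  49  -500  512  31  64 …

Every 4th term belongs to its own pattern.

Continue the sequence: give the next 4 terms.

Split by position mod 4: positions 1, 5, 9, … form one track, and each other residue class forms its own.
Track A: -4, -20, -100, -500 — a geometric progression (common ratio 5).
Track B: 125, 216, 343, 512 — perfect cubes starting at 5³.
Track C: -17, -1, 15, 31 — arithmetic with common difference +16.
Track D: 25, 36, 49, 64 — the squares 5², 6², 7², ….
Position 17 → track A, term 5 = -2500.
The 18th slot belongs to track B; its 5th term is 729.
Position 19 falls in track C as its term 5, giving 47.
Position 20 → track D, term 5 = 81.

-2500, 729, 47, 81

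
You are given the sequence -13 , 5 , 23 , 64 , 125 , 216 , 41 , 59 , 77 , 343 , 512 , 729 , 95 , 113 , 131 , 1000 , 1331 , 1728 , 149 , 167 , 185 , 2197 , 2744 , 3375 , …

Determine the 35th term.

8000

Reading positions in blocks of 6 reveals the pattern AAABBB — 2 tracks woven together.
Subsequence A is -13, 5, 23, 41, 59, 77, 95, 113, 131, 149, 167, 185, which is linear: a_n = -31 + 18·n.
Subsequence B is 64, 125, 216, 343, 512, 729, 1000, 1331, 1728, 2197, 2744, 3375, which is perfect cubes starting at 4³.
Position 35 → subsequence B, term 17 = 8000.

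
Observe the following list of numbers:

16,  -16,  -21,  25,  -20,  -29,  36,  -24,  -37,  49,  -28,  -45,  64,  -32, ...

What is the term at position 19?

100

The terms cycle through 3 interleaved subsequences.
Track A is 16, 25, 36, 49, 64, which is consecutive squares n² from n = 4.
Track B is -16, -20, -24, -28, -32, which is subtracting 4 each time.
Track C is -21, -29, -37, -45, which is arithmetic with common difference −8.
Position 19 falls in track A as its term 7, giving 100.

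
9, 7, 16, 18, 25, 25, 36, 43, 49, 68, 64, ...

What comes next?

The terms cycle through 2 interleaved subsequences.
Track A: 9, 16, 25, 36, 49, 64 — consecutive squares n² from n = 3.
Track B: 7, 18, 25, 43, 68 — a Fibonacci-like recurrence a_n = a_{n-1} + a_{n-2}.
Term 12 comes from track B (its 6th entry): 111.

111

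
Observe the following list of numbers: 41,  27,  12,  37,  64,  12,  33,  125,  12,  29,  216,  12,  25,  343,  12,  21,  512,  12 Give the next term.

17

The terms cycle through 3 interleaved subsequences.
Stream A: 41, 37, 33, 29, 25, 21 (linear: a_n = 45 − 4·n).
Stream B: 27, 64, 125, 216, 343, 512 (consecutive cubes n³ from n = 3).
Stream C: 12, 12, 12, 12, 12, 12 (always 12).
Position 19 falls in stream A as its term 7, giving 17.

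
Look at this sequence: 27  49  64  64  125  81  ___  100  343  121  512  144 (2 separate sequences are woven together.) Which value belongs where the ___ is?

216

Odd-indexed and even-indexed terms follow separate rules.
Track A: 27, 64, 125, ?, 343, 512. Perfect cubes starting at 3³.
Track B: 49, 64, 81, 100, 121, 144. The squares 7², 8², 9², ….
Filling track A at index 4 by its rule yields 216.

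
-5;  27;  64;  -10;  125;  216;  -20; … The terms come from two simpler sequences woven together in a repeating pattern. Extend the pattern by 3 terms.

Positions follow the repeating pattern ABB; grouping by letter gives 2 tracks.
Subsequence A = -5, -10, -20: multiplying by 2 each time.
Subsequence B = 27, 64, 125, 216: perfect cubes starting at 3³.
Term 8 comes from subsequence B (its 5th entry): 343.
Position 9 → subsequence B, term 6 = 512.
The 10th slot belongs to subsequence A; its 4th term is -40.

343, 512, -40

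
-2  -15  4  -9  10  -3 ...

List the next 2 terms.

Taking every 2nd term gives 2 separate tracks.
Stream A = -2, 4, 10: arithmetic with common difference +6.
Stream B = -15, -9, -3: linear: a_n = -21 + 6·n.
The 7th slot belongs to stream A; its 4th term is 16.
Position 8 falls in stream B as its term 4, giving 3.

16, 3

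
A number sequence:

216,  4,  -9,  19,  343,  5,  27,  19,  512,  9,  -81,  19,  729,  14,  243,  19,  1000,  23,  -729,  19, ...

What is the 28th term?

The terms cycle through 4 interleaved subsequences.
Stream A: 216, 343, 512, 729, 1000. Consecutive cubes n³ from n = 6.
Stream B: 4, 5, 9, 14, 23. A Fibonacci-like recurrence a_n = a_{n-1} + a_{n-2}.
Stream C: -9, 27, -81, 243, -729. A geometric progression (common ratio -3).
Stream D: 19, 19, 19, 19, 19. The constant sequence 19.
Position 28 falls in stream D as its term 7, giving 19.

19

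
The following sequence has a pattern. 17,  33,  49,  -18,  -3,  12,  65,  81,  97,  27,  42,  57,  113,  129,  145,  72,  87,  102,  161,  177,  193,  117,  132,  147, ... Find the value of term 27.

The slot pattern repeats as AAABBB (period 6), so there are 2 interleaved tracks.
Track A: 17, 33, 49, 65, 81, 97, 113, 129, 145, 161, 177, 193 (linear: a_n = 1 + 16·n).
Track B: -18, -3, 12, 27, 42, 57, 72, 87, 102, 117, 132, 147 (arithmetic with common difference +15).
The 27th slot belongs to track A; its 15th term is 241.

241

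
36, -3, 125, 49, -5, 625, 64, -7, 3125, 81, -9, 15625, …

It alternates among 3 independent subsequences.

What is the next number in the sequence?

Split by position mod 3 into 3 tracks.
Subsequence A: 36, 49, 64, 81 — perfect squares starting at 6².
Subsequence B: -3, -5, -7, -9 — subtracting 2 each time.
Subsequence C: 125, 625, 3125, 15625 — powers of 5.
Term 13 comes from subsequence A (its 5th entry): 100.

100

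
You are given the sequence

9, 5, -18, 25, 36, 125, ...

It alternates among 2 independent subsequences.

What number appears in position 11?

Taking every 2nd term gives 2 separate tracks.
Subsequence A: 9, -18, 36 (geometric with ratio -2).
Subsequence B: 5, 25, 125 (successive powers of 5).
The 11th slot belongs to subsequence A; its 6th term is -288.

-288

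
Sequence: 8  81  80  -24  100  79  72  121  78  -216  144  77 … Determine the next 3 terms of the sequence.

648, 169, 76

Taking every 3rd term gives 3 separate tracks.
Track A is 8, -24, 72, -216, which is multiplying by -3 each time.
Track B is 81, 100, 121, 144, which is the squares 9², 10², 11², ….
Track C is 80, 79, 78, 77, which is arithmetic with common difference −1.
Term 13 comes from track A (its 5th entry): 648.
Term 14 comes from track B (its 5th entry): 169.
The 15th slot belongs to track C; its 5th term is 76.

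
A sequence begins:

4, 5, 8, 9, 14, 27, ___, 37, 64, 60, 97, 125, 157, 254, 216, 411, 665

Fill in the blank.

Reading positions in blocks of 3 reveals the pattern AAB — 2 tracks woven together.
Track A: 4, 5, 9, 14, ?, 37, 60, 97, 157, 254, 411, 665 (a Fibonacci-like recurrence a_n = a_{n-1} + a_{n-2}).
Track B: 8, 27, 64, 125, 216 (consecutive cubes n³ from n = 2).
Track A's pattern makes the blank 23.

23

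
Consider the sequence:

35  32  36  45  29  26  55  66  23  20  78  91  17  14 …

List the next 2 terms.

105, 120

The slot pattern repeats as AABB (period 4), so there are 2 interleaved tracks.
Track A: 35, 32, 29, 26, 23, 20, 17, 14 (arithmetic with common difference −3).
Track B: 36, 45, 55, 66, 78, 91 (triangular numbers n(n+1)/2 for n = 8, 9, …).
Position 15 → track B, term 7 = 105.
Position 16 → track B, term 8 = 120.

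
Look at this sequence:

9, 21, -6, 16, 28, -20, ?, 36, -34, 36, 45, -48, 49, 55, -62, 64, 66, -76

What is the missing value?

Read the sequence 3 terms at a time; column i is its own pattern.
Track A: 9, 16, ?, 36, 49, 64 (perfect squares starting at 3²).
Track B: 21, 28, 36, 45, 55, 66 (triangular numbers n(n+1)/2 for n = 6, 7, …).
Track C: -6, -20, -34, -48, -62, -76 (linear: a_n = 8 − 14·n).
So the missing entry in track A is 25.

25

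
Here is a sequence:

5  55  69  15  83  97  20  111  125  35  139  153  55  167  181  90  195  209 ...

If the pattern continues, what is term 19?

145

The slot pattern repeats as ABB (period 3), so there are 2 interleaved tracks.
Track A: 5, 15, 20, 35, 55, 90. Fibonacci-style (each term is the sum of the two before it).
Track B: 55, 69, 83, 97, 111, 125, 139, 153, 167, 181, 195, 209. Arithmetic, step +14.
Position 19 → track A, term 7 = 145.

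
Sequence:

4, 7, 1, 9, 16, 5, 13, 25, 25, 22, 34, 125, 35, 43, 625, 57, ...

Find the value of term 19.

Split by position mod 3: positions 1, 4, 7, … form one track, and each other residue class forms its own.
Track A = 4, 9, 13, 22, 35, 57: a Fibonacci-like recurrence a_n = a_{n-1} + a_{n-2}.
Track B = 7, 16, 25, 34, 43: adding 9 each time.
Track C = 1, 5, 25, 125, 625: successive powers of 5.
The 19th slot belongs to track A; its 7th term is 92.

92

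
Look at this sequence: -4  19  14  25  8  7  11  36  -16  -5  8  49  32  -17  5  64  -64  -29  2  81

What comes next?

Split by position mod 4: positions 1, 5, 9, … form one track, and each other residue class forms its own.
Track A = -4, 8, -16, 32, -64: a geometric progression (common ratio -2).
Track B = 19, 7, -5, -17, -29: subtracting 12 each time.
Track C = 14, 11, 8, 5, 2: subtracting 3 each time.
Track D = 25, 36, 49, 64, 81: perfect squares starting at 5².
The 21st slot belongs to track A; its 6th term is 128.

128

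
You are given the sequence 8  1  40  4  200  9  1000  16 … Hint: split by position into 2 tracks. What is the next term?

5000

Split by position mod 2 into 2 tracks.
Track A: 8, 40, 200, 1000. Geometric with ratio 5.
Track B: 1, 4, 9, 16. Consecutive squares n² from n = 1.
Position 9 → track A, term 5 = 5000.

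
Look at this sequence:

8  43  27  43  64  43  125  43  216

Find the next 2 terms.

Taking every 2nd term gives 2 separate tracks.
Track A: 8, 27, 64, 125, 216. Consecutive cubes n³ from n = 2.
Track B: 43, 43, 43, 43. The constant sequence 43.
Term 10 comes from track B (its 5th entry): 43.
The 11th slot belongs to track A; its 6th term is 343.

43, 343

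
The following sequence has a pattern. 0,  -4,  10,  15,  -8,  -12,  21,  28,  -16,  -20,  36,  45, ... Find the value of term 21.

-40

The slot pattern repeats as AABB (period 4), so there are 2 interleaved tracks.
Stream A: 0, -4, -8, -12, -16, -20. Arithmetic, step −4.
Stream B: 10, 15, 21, 28, 36, 45. The triangular numbers T_4, T_5, ….
Position 21 falls in stream A as its term 11, giving -40.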